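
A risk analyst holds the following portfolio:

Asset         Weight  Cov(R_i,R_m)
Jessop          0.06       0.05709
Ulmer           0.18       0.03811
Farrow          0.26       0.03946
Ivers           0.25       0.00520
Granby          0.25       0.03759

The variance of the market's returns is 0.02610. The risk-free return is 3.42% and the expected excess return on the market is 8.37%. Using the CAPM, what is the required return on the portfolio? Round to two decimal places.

13.44%

β_Jessop = 0.05709 / 0.02610 = 2.1874
β_Ulmer = 0.03811 / 0.02610 = 1.4602
β_Farrow = 0.03946 / 0.02610 = 1.5119
β_Ivers = 0.00520 / 0.02610 = 0.1992
β_Granby = 0.03759 / 0.02610 = 1.4402
β_P = Σ w_i β_i = 0.06×2.1874 + 0.18×1.4602 + 0.26×1.5119 + 0.25×0.1992 + 0.25×1.4402 = 1.1970
E(R_P) = R_f + β_P × MRP = 3.42% + 1.1970 × 8.37% = 13.44%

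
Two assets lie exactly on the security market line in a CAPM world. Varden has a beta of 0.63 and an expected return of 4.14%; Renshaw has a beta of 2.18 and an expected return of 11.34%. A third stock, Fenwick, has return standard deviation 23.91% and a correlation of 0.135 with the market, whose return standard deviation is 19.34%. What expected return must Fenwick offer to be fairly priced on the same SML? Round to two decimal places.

MRP = (11.34% − 4.14%) / (2.18 − 0.63) = 4.6452%
R_f = 4.14% − 0.63 × 4.6452% = 1.2135%
β_Fenwick = ρ·σ_i/σ_m = 0.135 × 23.91 / 19.34 = 0.1669
E(R_Fenwick) = R_f + β × MRP = 1.2135% + 0.1669 × 4.6452% = 1.99%

1.99%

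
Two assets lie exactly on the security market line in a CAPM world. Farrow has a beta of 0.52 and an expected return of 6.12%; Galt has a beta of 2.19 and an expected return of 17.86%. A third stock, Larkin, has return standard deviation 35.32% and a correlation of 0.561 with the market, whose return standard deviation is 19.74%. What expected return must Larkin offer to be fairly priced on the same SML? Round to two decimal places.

MRP = (17.86% − 6.12%) / (2.19 − 0.52) = 7.0299%
R_f = 6.12% − 0.52 × 7.0299% = 2.4645%
β_Larkin = ρ·σ_i/σ_m = 0.561 × 35.32 / 19.74 = 1.0038
E(R_Larkin) = R_f + β × MRP = 2.4645% + 1.0038 × 7.0299% = 9.52%

9.52%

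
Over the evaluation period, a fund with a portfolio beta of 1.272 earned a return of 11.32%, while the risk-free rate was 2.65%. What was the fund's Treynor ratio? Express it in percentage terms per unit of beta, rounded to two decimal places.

Treynor = (R_P − R_f) / β_P = (11.32% − 2.65%) / 1.2720 = 8.67% / 1.2720 = 6.82%

6.82%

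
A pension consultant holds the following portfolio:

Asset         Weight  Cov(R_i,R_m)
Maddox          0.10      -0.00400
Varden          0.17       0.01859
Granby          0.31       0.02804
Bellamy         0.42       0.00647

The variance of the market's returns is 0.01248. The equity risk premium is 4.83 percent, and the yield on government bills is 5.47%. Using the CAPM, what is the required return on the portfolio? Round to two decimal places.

10.95%

β_Maddox = -0.00400 / 0.01248 = -0.3205
β_Varden = 0.01859 / 0.01248 = 1.4896
β_Granby = 0.02804 / 0.01248 = 2.2468
β_Bellamy = 0.00647 / 0.01248 = 0.5184
β_P = Σ w_i β_i = 0.10×-0.3205 + 0.17×1.4896 + 0.31×2.2468 + 0.42×0.5184 = 1.1354
E(R_P) = R_f + β_P × MRP = 5.47% + 1.1354 × 4.83% = 10.95%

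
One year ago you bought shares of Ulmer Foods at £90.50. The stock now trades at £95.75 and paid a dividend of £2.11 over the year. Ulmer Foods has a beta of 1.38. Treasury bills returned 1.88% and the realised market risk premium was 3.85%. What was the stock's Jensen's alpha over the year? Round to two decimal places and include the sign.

+0.94%

Realised HPR = (P1 + D1 − P0) / P0 = (95.75 + 2.11 − 90.50) / 90.50 = 7.36 / 90.50 = 8.1326%
CAPM required = R_f + β·MRP = 1.88% + 1.38 × 3.85% = 7.1930%
α = realised − required = 8.1326% − 7.1930% = +0.94%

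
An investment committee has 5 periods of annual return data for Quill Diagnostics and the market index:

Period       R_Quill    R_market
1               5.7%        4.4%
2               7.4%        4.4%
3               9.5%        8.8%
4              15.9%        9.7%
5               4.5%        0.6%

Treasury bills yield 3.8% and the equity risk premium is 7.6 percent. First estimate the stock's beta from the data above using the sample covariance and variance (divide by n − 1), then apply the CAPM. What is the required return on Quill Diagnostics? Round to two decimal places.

11.86%

Mean R_i = (5.7 + 7.4 + 9.5 + 15.9 + 4.5) / 5 = 8.6000%
Mean R_m = (4.4 + 4.4 + 8.8 + 9.7 + 0.6) / 5 = 5.5800%
Σ(R_i − R̄_i)(R_m − R̄_m) = 58.2300  ⇒  Cov = 58.2300 / 4 = 14.5575
Σ(R_m − R̄_m)² = 54.9280  ⇒  Var(R_m) = 54.9280 / 4 = 13.7320
β = Cov / Var(R_m) = 14.5575 / 13.7320 = 1.0601
E(R) = R_f + β × MRP = 3.8% + 1.0601 × 7.6% = 11.86%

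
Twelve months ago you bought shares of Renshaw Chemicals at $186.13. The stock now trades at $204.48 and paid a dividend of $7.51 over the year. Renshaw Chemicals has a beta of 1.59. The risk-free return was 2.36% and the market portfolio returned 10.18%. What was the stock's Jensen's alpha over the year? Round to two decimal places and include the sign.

Realised HPR = (P1 + D1 − P0) / P0 = (204.48 + 7.51 − 186.13) / 186.13 = 25.86 / 186.13 = 13.8935%
MRP = 10.18% − 2.36% = 7.82%
CAPM required = R_f + β·MRP = 2.36% + 1.59 × 7.82% = 14.7938%
α = realised − required = 13.8935% − 14.7938% = -0.90%

-0.90%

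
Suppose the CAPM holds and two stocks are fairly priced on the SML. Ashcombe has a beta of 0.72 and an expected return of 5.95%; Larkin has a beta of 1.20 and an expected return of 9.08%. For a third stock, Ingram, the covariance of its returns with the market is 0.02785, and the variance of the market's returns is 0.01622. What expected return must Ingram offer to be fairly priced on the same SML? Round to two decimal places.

12.45%

MRP = (9.08% − 5.95%) / (1.20 − 0.72) = 6.5208%
R_f = 5.95% − 0.72 × 6.5208% = 1.2550%
β_Ingram = Cov / Var(R_m) = 0.02785 / 0.01622 = 1.7170
E(R_Ingram) = R_f + β × MRP = 1.2550% + 1.7170 × 6.5208% = 12.45%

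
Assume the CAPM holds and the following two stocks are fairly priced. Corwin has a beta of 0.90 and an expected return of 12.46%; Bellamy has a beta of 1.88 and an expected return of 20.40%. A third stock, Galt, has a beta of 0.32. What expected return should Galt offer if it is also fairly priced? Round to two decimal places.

7.76%

MRP (SML slope) = (20.40% − 12.46%) / (1.88 − 0.90) = 7.94% / 0.98 = 8.1020%
R_f (intercept) = 12.46% − 0.90 × 8.1020% = 5.1682%
E(R_Galt) = R_f + β × MRP = 5.1682% + 0.32 × 8.1020% = 7.76%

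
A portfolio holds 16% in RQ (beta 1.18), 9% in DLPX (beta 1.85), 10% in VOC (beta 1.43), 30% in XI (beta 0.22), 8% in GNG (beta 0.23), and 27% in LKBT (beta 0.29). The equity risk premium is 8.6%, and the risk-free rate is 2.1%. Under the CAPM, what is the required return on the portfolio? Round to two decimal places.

7.78%

β_P = Σ w_i β_i = 0.16×1.18 + 0.09×1.85 + 0.10×1.43 + 0.30×0.22 + 0.08×0.23 + 0.27×0.29 = 0.6610
E(R_P) = R_f + β_P × MRP = 2.1% + 0.6610 × 8.6% = 7.78%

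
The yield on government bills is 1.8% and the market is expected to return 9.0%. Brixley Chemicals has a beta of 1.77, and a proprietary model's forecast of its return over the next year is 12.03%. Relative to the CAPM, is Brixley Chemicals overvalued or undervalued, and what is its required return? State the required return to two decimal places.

MRP = 9.0% − 1.8% = 7.20%
Required return = R_f + β·MRP = 1.8% + 1.77 × 7.2% = 14.54%
Forecast 12.03% < required 14.54% → the stock plots below the SML → overvalued.

Overvalued; required return 14.54%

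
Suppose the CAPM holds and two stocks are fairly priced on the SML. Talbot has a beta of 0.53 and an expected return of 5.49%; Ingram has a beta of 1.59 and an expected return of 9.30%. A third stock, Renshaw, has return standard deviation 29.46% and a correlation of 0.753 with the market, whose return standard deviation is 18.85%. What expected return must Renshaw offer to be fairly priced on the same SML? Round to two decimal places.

7.81%

MRP = (9.30% − 5.49%) / (1.59 − 0.53) = 3.5943%
R_f = 5.49% − 0.53 × 3.5943% = 3.5850%
β_Renshaw = ρ·σ_i/σ_m = 0.753 × 29.46 / 18.85 = 1.1768
E(R_Renshaw) = R_f + β × MRP = 3.5850% + 1.1768 × 3.5943% = 7.81%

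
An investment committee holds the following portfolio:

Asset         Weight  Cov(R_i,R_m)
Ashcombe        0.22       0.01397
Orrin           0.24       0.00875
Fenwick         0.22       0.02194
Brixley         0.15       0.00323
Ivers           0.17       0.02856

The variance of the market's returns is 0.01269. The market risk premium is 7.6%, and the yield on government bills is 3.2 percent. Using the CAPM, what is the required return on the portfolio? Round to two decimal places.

β_Ashcombe = 0.01397 / 0.01269 = 1.1009
β_Orrin = 0.00875 / 0.01269 = 0.6895
β_Fenwick = 0.02194 / 0.01269 = 1.7289
β_Brixley = 0.00323 / 0.01269 = 0.2545
β_Ivers = 0.02856 / 0.01269 = 2.2506
β_P = Σ w_i β_i = 0.22×1.1009 + 0.24×0.6895 + 0.22×1.7289 + 0.15×0.2545 + 0.17×2.2506 = 1.2088
E(R_P) = R_f + β_P × MRP = 3.2% + 1.2088 × 7.6% = 12.39%

12.39%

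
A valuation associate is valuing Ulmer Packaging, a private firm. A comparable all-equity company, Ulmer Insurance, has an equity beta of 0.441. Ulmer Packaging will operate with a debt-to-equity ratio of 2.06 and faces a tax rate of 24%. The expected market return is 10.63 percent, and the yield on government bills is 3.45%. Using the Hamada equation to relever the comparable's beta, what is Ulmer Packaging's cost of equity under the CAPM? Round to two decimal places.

11.57%

β_L = β_U × [1 + (1 − t)(D/E)] = 0.441 × [1 + (1 − 0.24) × 2.06]
    = 0.441 × [1 + 0.76 × 2.06] = 0.441 × 2.5656 = 1.1314
MRP = 10.63% − 3.45% = 7.18%
E(R) = R_f + β_L × MRP = 3.45% + 1.1314 × 7.18% = 11.57%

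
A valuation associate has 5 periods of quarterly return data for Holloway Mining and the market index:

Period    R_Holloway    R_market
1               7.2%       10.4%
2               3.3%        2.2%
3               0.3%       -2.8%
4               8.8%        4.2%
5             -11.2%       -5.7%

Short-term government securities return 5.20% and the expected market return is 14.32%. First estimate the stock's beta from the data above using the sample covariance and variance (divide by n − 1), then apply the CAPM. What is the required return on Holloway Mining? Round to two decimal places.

14.96%

Mean R_i = (7.2 + 3.3 + 0.3 + 8.8 − 11.2) / 5 = 1.6800%
Mean R_m = (10.4 + 2.2 − 2.8 + 4.2 − 5.7) / 5 = 1.6600%
Σ(R_i − R̄_i)(R_m − R̄_m) = 168.1560  ⇒  Cov = 168.1560 / 4 = 42.0390
Σ(R_m − R̄_m)² = 157.1920  ⇒  Var(R_m) = 157.1920 / 4 = 39.2980
β = Cov / Var(R_m) = 42.0390 / 39.2980 = 1.0697
MRP = 14.32% − 5.20% = 9.12%
E(R) = R_f + β × MRP = 5.20% + 1.0697 × 9.12% = 14.96%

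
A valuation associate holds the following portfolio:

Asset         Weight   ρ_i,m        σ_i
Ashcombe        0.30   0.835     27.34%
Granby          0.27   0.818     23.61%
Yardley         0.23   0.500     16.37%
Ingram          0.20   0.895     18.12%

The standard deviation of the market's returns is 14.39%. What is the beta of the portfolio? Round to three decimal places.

β_Ashcombe = 0.835 × 27.34% / 14.39% = 1.5864
β_Granby = 0.818 × 23.61% / 14.39% = 1.3421
β_Yardley = 0.500 × 16.37% / 14.39% = 0.5688
β_Ingram = 0.895 × 18.12% / 14.39% = 1.1270
β_P = Σ w_i β_i = 0.30×1.5864 + 0.27×1.3421 + 0.23×0.5688 + 0.20×1.1270 = 1.1945

1.195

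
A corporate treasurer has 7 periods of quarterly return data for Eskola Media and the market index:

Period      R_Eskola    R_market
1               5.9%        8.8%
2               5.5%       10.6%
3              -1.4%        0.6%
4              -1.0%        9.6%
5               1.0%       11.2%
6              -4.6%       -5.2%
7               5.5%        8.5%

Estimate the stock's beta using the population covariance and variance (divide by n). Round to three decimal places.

0.493

Mean R_i = (5.9 + 5.5 − 1.4 − 1.0 + 1.0 − 4.6 + 5.5) / 7 = 1.5571%
Mean R_m = (8.8 + 10.6 + 0.6 + 9.6 + 11.2 − 5.2 + 8.5) / 7 = 6.3000%
Σ(R_i − R̄_i)(R_m − R̄_m) = 112.9800  ⇒  Cov = 112.9800 / 7 = 16.1400
Σ(R_m − R̄_m)² = 229.2200  ⇒  Var(R_m) = 229.2200 / 7 = 32.7457
β = Cov / Var(R_m) = 16.1400 / 32.7457 = 0.4929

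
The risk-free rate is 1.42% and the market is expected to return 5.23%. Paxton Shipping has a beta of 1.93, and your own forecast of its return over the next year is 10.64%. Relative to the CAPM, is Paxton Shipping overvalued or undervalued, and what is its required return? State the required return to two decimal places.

Undervalued; required return 8.77%

MRP = 5.23% − 1.42% = 3.81%
Required return = R_f + β·MRP = 1.42% + 1.93 × 3.81% = 8.77%
Forecast 10.64% > required 8.77% → the stock plots above the SML → undervalued.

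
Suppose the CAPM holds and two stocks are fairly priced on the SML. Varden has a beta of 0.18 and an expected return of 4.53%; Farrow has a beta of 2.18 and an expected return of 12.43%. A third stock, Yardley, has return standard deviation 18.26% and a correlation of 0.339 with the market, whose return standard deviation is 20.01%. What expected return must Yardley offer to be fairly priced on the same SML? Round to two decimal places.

MRP = (12.43% − 4.53%) / (2.18 − 0.18) = 3.9500%
R_f = 4.53% − 0.18 × 3.9500% = 3.8190%
β_Yardley = ρ·σ_i/σ_m = 0.339 × 18.26 / 20.01 = 0.3094
E(R_Yardley) = R_f + β × MRP = 3.8190% + 0.3094 × 3.9500% = 5.04%

5.04%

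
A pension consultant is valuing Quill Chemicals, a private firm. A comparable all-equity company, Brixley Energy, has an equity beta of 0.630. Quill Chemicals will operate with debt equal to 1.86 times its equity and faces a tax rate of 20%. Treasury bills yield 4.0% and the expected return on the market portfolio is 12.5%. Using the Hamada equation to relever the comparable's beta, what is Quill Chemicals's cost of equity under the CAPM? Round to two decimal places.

17.32%

β_L = β_U × [1 + (1 − t)(D/E)] = 0.630 × [1 + (1 − 0.20) × 1.86]
    = 0.630 × [1 + 0.80 × 1.86] = 0.630 × 2.4880 = 1.5674
MRP = 12.5% − 4.0% = 8.50%
E(R) = R_f + β_L × MRP = 4.0% + 1.5674 × 8.5% = 17.32%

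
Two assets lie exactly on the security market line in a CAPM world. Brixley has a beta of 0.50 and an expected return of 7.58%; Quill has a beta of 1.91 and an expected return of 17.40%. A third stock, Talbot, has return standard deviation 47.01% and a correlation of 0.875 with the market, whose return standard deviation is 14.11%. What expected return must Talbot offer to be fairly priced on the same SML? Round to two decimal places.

24.40%

MRP = (17.40% − 7.58%) / (1.91 − 0.50) = 6.9645%
R_f = 7.58% − 0.50 × 6.9645% = 4.0978%
β_Talbot = ρ·σ_i/σ_m = 0.875 × 47.01 / 14.11 = 2.9152
E(R_Talbot) = R_f + β × MRP = 4.0978% + 2.9152 × 6.9645% = 24.40%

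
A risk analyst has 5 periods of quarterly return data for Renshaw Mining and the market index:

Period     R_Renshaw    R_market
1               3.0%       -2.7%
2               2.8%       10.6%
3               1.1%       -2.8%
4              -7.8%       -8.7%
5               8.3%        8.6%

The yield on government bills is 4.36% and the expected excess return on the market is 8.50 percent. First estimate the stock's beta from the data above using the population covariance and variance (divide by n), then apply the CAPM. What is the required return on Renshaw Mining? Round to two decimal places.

Mean R_i = (3.0 + 2.8 + 1.1 − 7.8 + 8.3) / 5 = 1.4800%
Mean R_m = (-2.7 + 10.6 − 2.8 − 8.7 + 8.6) / 5 = 1.0000%
Σ(R_i − R̄_i)(R_m − R̄_m) = 150.3400  ⇒  Cov = 150.3400 / 5 = 30.0680
Σ(R_m − R̄_m)² = 272.1400  ⇒  Var(R_m) = 272.1400 / 5 = 54.4280
β = Cov / Var(R_m) = 30.0680 / 54.4280 = 0.5524
E(R) = R_f + β × MRP = 4.36% + 0.5524 × 8.50% = 9.06%

9.06%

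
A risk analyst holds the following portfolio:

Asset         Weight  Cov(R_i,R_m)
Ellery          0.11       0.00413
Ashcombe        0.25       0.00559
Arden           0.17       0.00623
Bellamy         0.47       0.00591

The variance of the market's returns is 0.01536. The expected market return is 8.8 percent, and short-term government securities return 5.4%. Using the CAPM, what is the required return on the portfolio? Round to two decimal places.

β_Ellery = 0.00413 / 0.01536 = 0.2689
β_Ashcombe = 0.00559 / 0.01536 = 0.3639
β_Arden = 0.00623 / 0.01536 = 0.4056
β_Bellamy = 0.00591 / 0.01536 = 0.3848
β_P = Σ w_i β_i = 0.11×0.2689 + 0.25×0.3639 + 0.17×0.4056 + 0.47×0.3848 = 0.3704
MRP = 8.8% − 5.4% = 3.40%
E(R_P) = R_f + β_P × MRP = 5.4% + 0.3704 × 3.4% = 6.66%

6.66%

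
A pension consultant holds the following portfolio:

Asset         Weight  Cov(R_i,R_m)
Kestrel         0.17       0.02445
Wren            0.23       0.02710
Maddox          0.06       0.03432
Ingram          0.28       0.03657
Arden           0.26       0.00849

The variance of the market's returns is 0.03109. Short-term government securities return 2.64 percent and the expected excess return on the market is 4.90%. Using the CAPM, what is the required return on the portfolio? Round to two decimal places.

β_Kestrel = 0.02445 / 0.03109 = 0.7864
β_Wren = 0.02710 / 0.03109 = 0.8717
β_Maddox = 0.03432 / 0.03109 = 1.1039
β_Ingram = 0.03657 / 0.03109 = 1.1763
β_Arden = 0.00849 / 0.03109 = 0.2731
β_P = Σ w_i β_i = 0.17×0.7864 + 0.23×0.8717 + 0.06×1.1039 + 0.28×1.1763 + 0.26×0.2731 = 0.8008
E(R_P) = R_f + β_P × MRP = 2.64% + 0.8008 × 4.90% = 6.56%

6.56%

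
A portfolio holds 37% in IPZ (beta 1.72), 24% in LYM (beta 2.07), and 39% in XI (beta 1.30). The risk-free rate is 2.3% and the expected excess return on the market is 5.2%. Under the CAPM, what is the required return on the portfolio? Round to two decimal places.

10.83%

β_P = Σ w_i β_i = 0.37×1.72 + 0.24×2.07 + 0.39×1.30 = 1.6402
E(R_P) = R_f + β_P × MRP = 2.3% + 1.6402 × 5.2% = 10.83%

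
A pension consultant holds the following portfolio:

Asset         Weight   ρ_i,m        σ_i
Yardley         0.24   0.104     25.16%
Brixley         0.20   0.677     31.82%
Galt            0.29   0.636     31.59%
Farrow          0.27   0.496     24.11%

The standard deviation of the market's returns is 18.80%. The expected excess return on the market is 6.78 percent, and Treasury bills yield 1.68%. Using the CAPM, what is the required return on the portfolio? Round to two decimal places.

6.73%

β_Yardley = 0.104 × 25.16% / 18.80% = 0.1392
β_Brixley = 0.677 × 31.82% / 18.80% = 1.1459
β_Galt = 0.636 × 31.59% / 18.80% = 1.0687
β_Farrow = 0.496 × 24.11% / 18.80% = 0.6361
β_P = Σ w_i β_i = 0.24×0.1392 + 0.20×1.1459 + 0.29×1.0687 + 0.27×0.6361 = 0.7443
E(R_P) = R_f + β_P × MRP = 1.68% + 0.7443 × 6.78% = 6.73%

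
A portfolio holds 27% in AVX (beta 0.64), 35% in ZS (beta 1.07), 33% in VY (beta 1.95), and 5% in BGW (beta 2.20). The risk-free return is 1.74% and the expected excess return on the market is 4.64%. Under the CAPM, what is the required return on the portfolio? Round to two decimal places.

7.78%

β_P = Σ w_i β_i = 0.27×0.64 + 0.35×1.07 + 0.33×1.95 + 0.05×2.20 = 1.3008
E(R_P) = R_f + β_P × MRP = 1.74% + 1.3008 × 4.64% = 7.78%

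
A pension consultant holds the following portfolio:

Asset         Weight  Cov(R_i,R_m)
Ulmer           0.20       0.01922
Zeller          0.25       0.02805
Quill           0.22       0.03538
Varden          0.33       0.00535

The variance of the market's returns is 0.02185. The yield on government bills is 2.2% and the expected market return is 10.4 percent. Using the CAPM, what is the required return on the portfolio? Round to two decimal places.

β_Ulmer = 0.01922 / 0.02185 = 0.8796
β_Zeller = 0.02805 / 0.02185 = 1.2838
β_Quill = 0.03538 / 0.02185 = 1.6192
β_Varden = 0.00535 / 0.02185 = 0.2449
β_P = Σ w_i β_i = 0.20×0.8796 + 0.25×1.2838 + 0.22×1.6192 + 0.33×0.2449 = 0.9339
MRP = 10.4% − 2.2% = 8.20%
E(R_P) = R_f + β_P × MRP = 2.2% + 0.9339 × 8.2% = 9.86%

9.86%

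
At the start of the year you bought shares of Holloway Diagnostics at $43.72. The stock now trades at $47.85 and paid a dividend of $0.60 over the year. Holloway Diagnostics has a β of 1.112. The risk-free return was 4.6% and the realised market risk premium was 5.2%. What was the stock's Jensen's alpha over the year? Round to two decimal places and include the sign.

+0.44%

Realised HPR = (P1 + D1 − P0) / P0 = (47.85 + 0.60 − 43.72) / 43.72 = 4.73 / 43.72 = 10.8188%
CAPM required = R_f + β·MRP = 4.6% + 1.112 × 5.2% = 10.3824%
α = realised − required = 10.8188% − 10.3824% = +0.44%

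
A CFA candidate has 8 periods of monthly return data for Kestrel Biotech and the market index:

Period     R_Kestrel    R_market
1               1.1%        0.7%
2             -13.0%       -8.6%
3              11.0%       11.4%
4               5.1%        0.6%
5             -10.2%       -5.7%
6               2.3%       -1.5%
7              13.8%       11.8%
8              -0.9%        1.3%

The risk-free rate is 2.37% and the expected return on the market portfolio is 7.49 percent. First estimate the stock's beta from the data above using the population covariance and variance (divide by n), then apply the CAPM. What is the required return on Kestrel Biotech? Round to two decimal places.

8.57%

Mean R_i = (1.1 − 13.0 + 11.0 + 5.1 − 10.2 + 2.3 + 13.8 − 0.9) / 8 = 1.1500%
Mean R_m = (0.7 − 8.6 + 11.4 + 0.6 − 5.7 − 1.5 + 11.8 + 1.3) / 8 = 1.2500%
Σ(R_i − R̄_i)(R_m − R̄_m) = 445.8900  ⇒  Cov = 445.8900 / 8 = 55.7363
Σ(R_m − R̄_m)² = 367.9400  ⇒  Var(R_m) = 367.9400 / 8 = 45.9925
β = Cov / Var(R_m) = 55.7363 / 45.9925 = 1.2119
MRP = 7.49% − 2.37% = 5.12%
E(R) = R_f + β × MRP = 2.37% + 1.2119 × 5.12% = 8.57%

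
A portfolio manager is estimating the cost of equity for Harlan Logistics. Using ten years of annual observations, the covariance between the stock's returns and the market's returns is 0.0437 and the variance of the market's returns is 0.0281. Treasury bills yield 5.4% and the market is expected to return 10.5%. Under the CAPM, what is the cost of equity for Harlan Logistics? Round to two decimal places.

β = Cov(R_i, R_m) / Var(R_m) = 0.0437 / 0.0281 = 1.5552
MRP = 10.5% − 5.4% = 5.10%
E(R) = R_f + β × MRP = 5.4% + 1.5552 × 5.1% = 13.33%

13.33%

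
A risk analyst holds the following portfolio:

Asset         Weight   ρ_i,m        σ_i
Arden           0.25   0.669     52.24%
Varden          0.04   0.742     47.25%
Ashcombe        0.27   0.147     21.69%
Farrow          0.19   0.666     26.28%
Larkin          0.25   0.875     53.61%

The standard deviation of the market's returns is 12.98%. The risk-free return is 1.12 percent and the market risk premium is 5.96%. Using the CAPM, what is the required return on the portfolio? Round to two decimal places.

β_Arden = 0.669 × 52.24% / 12.98% = 2.6925
β_Varden = 0.742 × 47.25% / 12.98% = 2.7010
β_Ashcombe = 0.147 × 21.69% / 12.98% = 0.2456
β_Farrow = 0.666 × 26.28% / 12.98% = 1.3484
β_Larkin = 0.875 × 53.61% / 12.98% = 3.6139
β_P = Σ w_i β_i = 0.25×2.6925 + 0.04×2.7010 + 0.27×0.2456 + 0.19×1.3484 + 0.25×3.6139 = 2.0071
E(R_P) = R_f + β_P × MRP = 1.12% + 2.0071 × 5.96% = 13.08%

13.08%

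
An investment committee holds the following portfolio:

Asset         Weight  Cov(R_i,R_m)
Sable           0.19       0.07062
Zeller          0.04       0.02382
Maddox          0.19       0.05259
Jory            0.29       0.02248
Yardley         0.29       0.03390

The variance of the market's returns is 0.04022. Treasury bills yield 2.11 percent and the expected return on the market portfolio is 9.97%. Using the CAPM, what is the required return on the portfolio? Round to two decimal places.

10.07%

β_Sable = 0.07062 / 0.04022 = 1.7558
β_Zeller = 0.02382 / 0.04022 = 0.5922
β_Maddox = 0.05259 / 0.04022 = 1.3076
β_Jory = 0.02248 / 0.04022 = 0.5589
β_Yardley = 0.03390 / 0.04022 = 0.8429
β_P = Σ w_i β_i = 0.19×1.7558 + 0.04×0.5922 + 0.19×1.3076 + 0.29×0.5589 + 0.29×0.8429 = 1.0123
MRP = 9.97% − 2.11% = 7.86%
E(R_P) = R_f + β_P × MRP = 2.11% + 1.0123 × 7.86% = 10.07%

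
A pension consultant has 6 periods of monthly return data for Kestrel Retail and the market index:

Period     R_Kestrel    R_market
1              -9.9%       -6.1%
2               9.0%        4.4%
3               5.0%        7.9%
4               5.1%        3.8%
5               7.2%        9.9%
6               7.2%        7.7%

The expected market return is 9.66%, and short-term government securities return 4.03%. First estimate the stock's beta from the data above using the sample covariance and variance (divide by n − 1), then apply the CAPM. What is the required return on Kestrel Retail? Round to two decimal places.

Mean R_i = (-9.9 + 9.0 + 5.0 + 5.1 + 7.2 + 7.2) / 6 = 3.9333%
Mean R_m = (-6.1 + 4.4 + 7.9 + 3.8 + 9.9 + 7.7) / 6 = 4.6000%
Σ(R_i − R̄_i)(R_m − R̄_m) = 177.0300  ⇒  Cov = 177.0300 / 5 = 35.4060
Σ(R_m − R̄_m)² = 163.7600  ⇒  Var(R_m) = 163.7600 / 5 = 32.7520
β = Cov / Var(R_m) = 35.4060 / 32.7520 = 1.0810
MRP = 9.66% − 4.03% = 5.63%
E(R) = R_f + β × MRP = 4.03% + 1.0810 × 5.63% = 10.12%

10.12%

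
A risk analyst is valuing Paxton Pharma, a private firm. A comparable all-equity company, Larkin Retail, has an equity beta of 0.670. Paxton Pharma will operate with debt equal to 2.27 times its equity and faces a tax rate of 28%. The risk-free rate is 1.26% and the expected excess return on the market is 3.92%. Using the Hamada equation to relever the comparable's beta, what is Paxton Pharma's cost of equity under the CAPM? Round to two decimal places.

β_L = β_U × [1 + (1 − t)(D/E)] = 0.670 × [1 + (1 − 0.28) × 2.27]
    = 0.670 × [1 + 0.72 × 2.27] = 0.670 × 2.6344 = 1.7650
E(R) = R_f + β_L × MRP = 1.26% + 1.7650 × 3.92% = 8.18%

8.18%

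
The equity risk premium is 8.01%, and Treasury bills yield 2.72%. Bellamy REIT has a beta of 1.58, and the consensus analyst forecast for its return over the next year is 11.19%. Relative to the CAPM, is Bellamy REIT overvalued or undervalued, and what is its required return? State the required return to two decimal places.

Overvalued; required return 15.38%

Required return = R_f + β·MRP = 2.72% + 1.58 × 8.01% = 15.38%
Forecast 11.19% < required 15.38% → the stock plots below the SML → overvalued.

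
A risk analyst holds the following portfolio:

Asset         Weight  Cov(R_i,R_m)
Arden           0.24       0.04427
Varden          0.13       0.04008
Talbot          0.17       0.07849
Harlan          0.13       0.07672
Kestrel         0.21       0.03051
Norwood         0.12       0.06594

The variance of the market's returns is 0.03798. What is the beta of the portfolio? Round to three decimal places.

1.408

β_Arden = 0.04427 / 0.03798 = 1.1656
β_Varden = 0.04008 / 0.03798 = 1.0553
β_Talbot = 0.07849 / 0.03798 = 2.0666
β_Harlan = 0.07672 / 0.03798 = 2.0200
β_Kestrel = 0.03051 / 0.03798 = 0.8033
β_Norwood = 0.06594 / 0.03798 = 1.7362
β_P = Σ w_i β_i = 0.24×1.1656 + 0.13×1.0553 + 0.17×2.0666 + 0.13×2.0200 + 0.21×0.8033 + 0.12×1.7362 = 1.4079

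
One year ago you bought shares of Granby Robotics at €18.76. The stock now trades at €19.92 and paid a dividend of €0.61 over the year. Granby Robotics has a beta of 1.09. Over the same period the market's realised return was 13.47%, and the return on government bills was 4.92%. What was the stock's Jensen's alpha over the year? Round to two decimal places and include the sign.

Realised HPR = (P1 + D1 − P0) / P0 = (19.92 + 0.61 − 18.76) / 18.76 = 1.77 / 18.76 = 9.4350%
MRP = 13.47% − 4.92% = 8.55%
CAPM required = R_f + β·MRP = 4.92% + 1.09 × 8.55% = 14.2395%
α = realised − required = 9.4350% − 14.2395% = -4.80%

-4.80%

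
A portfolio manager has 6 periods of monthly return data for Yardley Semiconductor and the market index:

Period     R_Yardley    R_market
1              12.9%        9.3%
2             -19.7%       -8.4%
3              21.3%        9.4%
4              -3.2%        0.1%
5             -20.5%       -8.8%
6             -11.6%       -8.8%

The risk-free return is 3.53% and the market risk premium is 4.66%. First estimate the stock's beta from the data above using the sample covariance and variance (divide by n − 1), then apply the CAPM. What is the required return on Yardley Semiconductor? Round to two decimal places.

12.37%

Mean R_i = (12.9 − 19.7 + 21.3 − 3.2 − 20.5 − 11.6) / 6 = -3.4667%
Mean R_m = (9.3 − 8.4 + 9.4 + 0.1 − 8.8 − 8.8) / 6 = -1.2000%
Σ(R_i − R̄_i)(R_m − R̄_m) = 742.8700  ⇒  Cov = 742.8700 / 5 = 148.5740
Σ(R_m − R̄_m)² = 391.6600  ⇒  Var(R_m) = 391.6600 / 5 = 78.3320
β = Cov / Var(R_m) = 148.5740 / 78.3320 = 1.8967
E(R) = R_f + β × MRP = 3.53% + 1.8967 × 4.66% = 12.37%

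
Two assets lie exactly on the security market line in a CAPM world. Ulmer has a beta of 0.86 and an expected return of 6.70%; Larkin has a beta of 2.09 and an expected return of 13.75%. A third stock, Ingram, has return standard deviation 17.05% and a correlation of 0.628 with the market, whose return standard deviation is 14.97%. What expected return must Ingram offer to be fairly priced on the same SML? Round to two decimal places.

5.87%

MRP = (13.75% − 6.70%) / (2.09 − 0.86) = 5.7317%
R_f = 6.70% − 0.86 × 5.7317% = 1.7707%
β_Ingram = ρ·σ_i/σ_m = 0.628 × 17.05 / 14.97 = 0.7153
E(R_Ingram) = R_f + β × MRP = 1.7707% + 0.7153 × 5.7317% = 5.87%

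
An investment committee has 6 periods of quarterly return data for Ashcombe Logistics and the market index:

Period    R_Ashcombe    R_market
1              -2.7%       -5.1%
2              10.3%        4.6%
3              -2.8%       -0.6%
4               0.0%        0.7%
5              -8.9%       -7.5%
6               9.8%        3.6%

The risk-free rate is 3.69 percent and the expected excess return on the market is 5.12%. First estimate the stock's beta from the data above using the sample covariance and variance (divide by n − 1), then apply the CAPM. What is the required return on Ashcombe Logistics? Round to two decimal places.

Mean R_i = (-2.7 + 10.3 − 2.8 + 0.0 − 8.9 + 9.8) / 6 = 0.9500%
Mean R_m = (-5.1 + 4.6 − 0.6 + 0.7 − 7.5 + 3.6) / 6 = -0.7167%
Σ(R_i − R̄_i)(R_m − R̄_m) = 168.9450  ⇒  Cov = 168.9450 / 5 = 33.7890
Σ(R_m − R̄_m)² = 114.1483  ⇒  Var(R_m) = 114.1483 / 5 = 22.8297
β = Cov / Var(R_m) = 33.7890 / 22.8297 = 1.4800
E(R) = R_f + β × MRP = 3.69% + 1.4800 × 5.12% = 11.27%

11.27%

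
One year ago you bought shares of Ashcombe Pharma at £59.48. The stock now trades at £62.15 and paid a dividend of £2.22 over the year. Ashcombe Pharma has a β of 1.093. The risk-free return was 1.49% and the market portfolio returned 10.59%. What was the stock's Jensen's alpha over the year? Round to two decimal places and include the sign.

Realised HPR = (P1 + D1 − P0) / P0 = (62.15 + 2.22 − 59.48) / 59.48 = 4.89 / 59.48 = 8.2213%
MRP = 10.59% − 1.49% = 9.10%
CAPM required = R_f + β·MRP = 1.49% + 1.093 × 9.10% = 11.43630%
α = realised − required = 8.2213% − 11.43630% = -3.22%

-3.22%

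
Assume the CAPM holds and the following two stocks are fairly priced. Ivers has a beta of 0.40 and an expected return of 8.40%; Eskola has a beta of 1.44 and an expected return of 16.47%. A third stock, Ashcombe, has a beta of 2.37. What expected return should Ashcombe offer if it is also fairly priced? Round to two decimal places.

23.69%

MRP (SML slope) = (16.47% − 8.40%) / (1.44 − 0.40) = 8.07% / 1.04 = 7.7596%
R_f (intercept) = 8.40% − 0.40 × 7.7596% = 5.2962%
E(R_Ashcombe) = R_f + β × MRP = 5.2962% + 2.37 × 7.7596% = 23.69%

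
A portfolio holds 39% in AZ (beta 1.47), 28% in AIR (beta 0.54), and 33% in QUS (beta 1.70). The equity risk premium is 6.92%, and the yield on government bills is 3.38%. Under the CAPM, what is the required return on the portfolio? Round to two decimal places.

β_P = Σ w_i β_i = 0.39×1.47 + 0.28×0.54 + 0.33×1.70 = 1.2855
E(R_P) = R_f + β_P × MRP = 3.38% + 1.2855 × 6.92% = 12.28%

12.28%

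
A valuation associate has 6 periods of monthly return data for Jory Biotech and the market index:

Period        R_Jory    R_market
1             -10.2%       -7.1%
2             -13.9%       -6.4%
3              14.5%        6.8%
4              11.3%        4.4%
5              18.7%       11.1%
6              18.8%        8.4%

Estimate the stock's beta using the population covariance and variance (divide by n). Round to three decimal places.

1.867

Mean R_i = (-10.2 − 13.9 + 14.5 + 11.3 + 18.7 + 18.8) / 6 = 6.5333%
Mean R_m = (-7.1 − 6.4 + 6.8 + 4.4 + 11.1 + 8.4) / 6 = 2.8667%
Σ(R_i − R̄_i)(R_m − R̄_m) = 562.8167  ⇒  Cov = 562.8167 / 6 = 93.8028
Σ(R_m − R̄_m)² = 301.4333  ⇒  Var(R_m) = 301.4333 / 6 = 50.2389
β = Cov / Var(R_m) = 93.8028 / 50.2389 = 1.8671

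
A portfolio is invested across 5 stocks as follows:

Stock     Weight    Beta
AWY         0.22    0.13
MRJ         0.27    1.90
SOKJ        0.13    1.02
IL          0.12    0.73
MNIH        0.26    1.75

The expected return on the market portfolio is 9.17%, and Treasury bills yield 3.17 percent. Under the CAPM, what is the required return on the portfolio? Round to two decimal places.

β_P = Σ w_i β_i = 0.22×0.13 + 0.27×1.90 + 0.13×1.02 + 0.12×0.73 + 0.26×1.75 = 1.2168
MRP = 9.17% − 3.17% = 6.00%
E(R_P) = R_f + β_P × MRP = 3.17% + 1.2168 × 6.00% = 10.47%

10.47%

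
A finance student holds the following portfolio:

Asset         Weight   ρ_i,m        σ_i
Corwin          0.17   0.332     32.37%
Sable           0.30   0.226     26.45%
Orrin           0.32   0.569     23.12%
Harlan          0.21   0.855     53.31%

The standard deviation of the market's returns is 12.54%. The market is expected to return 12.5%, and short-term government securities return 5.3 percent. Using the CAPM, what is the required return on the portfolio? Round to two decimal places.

β_Corwin = 0.332 × 32.37% / 12.54% = 0.8570
β_Sable = 0.226 × 26.45% / 12.54% = 0.4767
β_Orrin = 0.569 × 23.12% / 12.54% = 1.0491
β_Harlan = 0.855 × 53.31% / 12.54% = 3.6348
β_P = Σ w_i β_i = 0.17×0.8570 + 0.30×0.4767 + 0.32×1.0491 + 0.21×3.6348 = 1.3877
MRP = 12.5% − 5.3% = 7.20%
E(R_P) = R_f + β_P × MRP = 5.3% + 1.3877 × 7.2% = 15.29%

15.29%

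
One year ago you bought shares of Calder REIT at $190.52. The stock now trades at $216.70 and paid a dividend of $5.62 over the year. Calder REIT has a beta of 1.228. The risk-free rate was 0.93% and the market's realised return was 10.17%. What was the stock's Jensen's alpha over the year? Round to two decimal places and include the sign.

Realised HPR = (P1 + D1 − P0) / P0 = (216.70 + 5.62 − 190.52) / 190.52 = 31.80 / 190.52 = 16.6912%
MRP = 10.17% − 0.93% = 9.24%
CAPM required = R_f + β·MRP = 0.93% + 1.228 × 9.24% = 12.27672%
α = realised − required = 16.6912% − 12.27672% = +4.41%

+4.41%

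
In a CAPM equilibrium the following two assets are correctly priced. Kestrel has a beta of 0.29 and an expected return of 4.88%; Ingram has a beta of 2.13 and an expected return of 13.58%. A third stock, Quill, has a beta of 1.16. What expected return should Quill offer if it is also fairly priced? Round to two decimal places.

8.99%

MRP (SML slope) = (13.58% − 4.88%) / (2.13 − 0.29) = 8.70% / 1.84 = 4.7283%
R_f (intercept) = 4.88% − 0.29 × 4.7283% = 3.5088%
E(R_Quill) = R_f + β × MRP = 3.5088% + 1.16 × 4.7283% = 8.99%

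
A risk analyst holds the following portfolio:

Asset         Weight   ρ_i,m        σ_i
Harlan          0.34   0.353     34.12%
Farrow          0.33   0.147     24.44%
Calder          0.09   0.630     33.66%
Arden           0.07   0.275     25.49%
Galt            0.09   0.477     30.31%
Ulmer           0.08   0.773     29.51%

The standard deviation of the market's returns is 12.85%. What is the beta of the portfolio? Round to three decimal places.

β_Harlan = 0.353 × 34.12% / 12.85% = 0.9373
β_Farrow = 0.147 × 24.44% / 12.85% = 0.2796
β_Calder = 0.630 × 33.66% / 12.85% = 1.6503
β_Arden = 0.275 × 25.49% / 12.85% = 0.5455
β_Galt = 0.477 × 30.31% / 12.85% = 1.1251
β_Ulmer = 0.773 × 29.51% / 12.85% = 1.7752
β_P = Σ w_i β_i = 0.34×0.9373 + 0.33×0.2796 + 0.09×1.6503 + 0.07×0.5455 + 0.09×1.1251 + 0.08×1.7752 = 0.8409

0.841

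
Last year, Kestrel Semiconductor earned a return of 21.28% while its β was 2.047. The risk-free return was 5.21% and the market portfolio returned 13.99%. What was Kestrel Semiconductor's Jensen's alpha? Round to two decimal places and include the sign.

-1.90%

Market excess return = 13.99% − 5.21% = 8.78%
CAPM benchmark = R_f + β(R_m − R_f) = 5.21% + 2.047 × 8.78% = 23.18266%
α = actual − benchmark = 21.28% − 23.18266% = -1.90%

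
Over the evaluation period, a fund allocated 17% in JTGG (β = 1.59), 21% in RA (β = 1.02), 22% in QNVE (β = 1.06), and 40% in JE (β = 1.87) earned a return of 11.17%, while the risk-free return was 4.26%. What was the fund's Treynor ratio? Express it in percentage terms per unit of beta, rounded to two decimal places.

4.71%

β_P = 0.17×1.59 + 0.21×1.02 + 0.22×1.06 + 0.40×1.87 = 1.4657
Treynor = (R_P − R_f) / β_P = (11.17% − 4.26%) / 1.4657 = 6.91% / 1.4657 = 4.71%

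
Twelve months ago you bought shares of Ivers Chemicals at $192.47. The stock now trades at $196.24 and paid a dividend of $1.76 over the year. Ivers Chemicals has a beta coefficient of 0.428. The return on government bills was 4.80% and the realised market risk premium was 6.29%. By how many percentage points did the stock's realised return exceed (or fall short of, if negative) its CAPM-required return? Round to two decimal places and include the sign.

-4.62%

Realised HPR = (P1 + D1 − P0) / P0 = (196.24 + 1.76 − 192.47) / 192.47 = 5.53 / 192.47 = 2.8732%
CAPM required = R_f + β·MRP = 4.80% + 0.428 × 6.29% = 7.49212%
α = realised − required = 2.8732% − 7.49212% = -4.62%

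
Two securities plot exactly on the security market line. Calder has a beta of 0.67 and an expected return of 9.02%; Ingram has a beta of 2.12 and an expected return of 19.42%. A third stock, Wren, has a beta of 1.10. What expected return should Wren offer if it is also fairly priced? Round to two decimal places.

MRP (SML slope) = (19.42% − 9.02%) / (2.12 − 0.67) = 10.40% / 1.45 = 7.1724%
R_f (intercept) = 9.02% − 0.67 × 7.1724% = 4.2145%
E(R_Wren) = R_f + β × MRP = 4.2145% + 1.10 × 7.1724% = 12.10%

12.10%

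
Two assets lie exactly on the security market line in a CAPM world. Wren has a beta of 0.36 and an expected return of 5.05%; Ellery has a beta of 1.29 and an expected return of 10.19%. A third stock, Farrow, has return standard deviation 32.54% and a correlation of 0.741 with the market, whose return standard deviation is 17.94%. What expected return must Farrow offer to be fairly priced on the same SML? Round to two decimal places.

10.49%

MRP = (10.19% − 5.05%) / (1.29 − 0.36) = 5.5269%
R_f = 5.05% − 0.36 × 5.5269% = 3.0603%
β_Farrow = ρ·σ_i/σ_m = 0.741 × 32.54 / 17.94 = 1.3440
E(R_Farrow) = R_f + β × MRP = 3.0603% + 1.3440 × 5.5269% = 10.49%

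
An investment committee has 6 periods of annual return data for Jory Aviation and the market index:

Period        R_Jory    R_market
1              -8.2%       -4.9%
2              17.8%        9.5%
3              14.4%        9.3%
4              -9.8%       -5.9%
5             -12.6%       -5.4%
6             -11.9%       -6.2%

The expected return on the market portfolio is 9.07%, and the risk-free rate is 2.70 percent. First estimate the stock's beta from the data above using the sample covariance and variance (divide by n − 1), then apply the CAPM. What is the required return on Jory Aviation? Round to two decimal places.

Mean R_i = (-8.2 + 17.8 + 14.4 − 9.8 − 12.6 − 11.9) / 6 = -1.7167%
Mean R_m = (-4.9 + 9.5 + 9.3 − 5.9 − 5.4 − 6.2) / 6 = -0.6000%
Σ(R_i − R̄_i)(R_m − R̄_m) = 536.6600  ⇒  Cov = 536.6600 / 5 = 107.3320
Σ(R_m − R̄_m)² = 301.0000  ⇒  Var(R_m) = 301.0000 / 5 = 60.2000
β = Cov / Var(R_m) = 107.3320 / 60.2000 = 1.7829
MRP = 9.07% − 2.70% = 6.37%
E(R) = R_f + β × MRP = 2.70% + 1.7829 × 6.37% = 14.06%

14.06%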